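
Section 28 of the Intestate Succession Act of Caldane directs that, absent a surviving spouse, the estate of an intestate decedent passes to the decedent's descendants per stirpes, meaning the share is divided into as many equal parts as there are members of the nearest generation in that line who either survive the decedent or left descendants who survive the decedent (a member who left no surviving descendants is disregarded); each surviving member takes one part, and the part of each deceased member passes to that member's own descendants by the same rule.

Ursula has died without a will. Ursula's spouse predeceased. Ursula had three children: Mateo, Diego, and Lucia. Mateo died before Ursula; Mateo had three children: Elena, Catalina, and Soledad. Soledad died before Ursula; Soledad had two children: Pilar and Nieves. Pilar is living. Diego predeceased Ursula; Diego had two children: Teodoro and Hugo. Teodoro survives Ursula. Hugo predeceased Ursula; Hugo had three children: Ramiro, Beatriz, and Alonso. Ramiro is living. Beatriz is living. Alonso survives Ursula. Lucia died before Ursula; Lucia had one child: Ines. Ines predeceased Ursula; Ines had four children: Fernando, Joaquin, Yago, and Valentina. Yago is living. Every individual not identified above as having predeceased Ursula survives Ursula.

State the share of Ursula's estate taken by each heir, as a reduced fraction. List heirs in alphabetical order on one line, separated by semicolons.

There is no surviving spouse, so the entire estate passes to Ursula's descendants per stirpes.
The estate is divided into 3 equal shares of 1/3 among Mateo, Diego, Lucia.
Mateo predeceased; the 1/3 allotted to Mateo's branch passes to Mateo's issue by representation.
The 1/3 is divided into 3 equal shares of 1/9 among Elena, Catalina, Soledad.
Elena is living and takes 1/9.
Catalina is living and takes 1/9.
Soledad predeceased; the 1/9 allotted to Soledad's branch passes to Soledad's issue by representation.
The 1/9 is divided into 2 equal shares of 1/18 among Pilar, Nieves.
Pilar is living and takes 1/18.
Nieves is living and takes 1/18.
Diego predeceased; the 1/3 allotted to Diego's branch passes to Diego's issue by representation.
The 1/3 is divided into 2 equal shares of 1/6 among Teodoro, Hugo.
Teodoro is living and takes 1/6.
Hugo predeceased; the 1/6 allotted to Hugo's branch passes to Hugo's issue by representation.
The 1/6 is divided into 3 equal shares of 1/18 among Ramiro, Beatriz, Alonso.
Ramiro is living and takes 1/18.
Beatriz is living and takes 1/18.
Alonso is living and takes 1/18.
Lucia predeceased; the 1/3 allotted to Lucia's branch passes to Lucia's issue by representation.
Ines's line is the sole branch at this level, so the full 1/3 passes to Ines's issue by representation.
The 1/3 is divided into 4 equal shares of 1/12 among Fernando, Joaquin, Yago, Valentina.
Fernando is living and takes 1/12.
Joaquin is living and takes 1/12.
Yago is living and takes 1/12.
Valentina is living and takes 1/12.

Alonso 1/18; Beatriz 1/18; Catalina 1/9; Elena 1/9; Fernando 1/12; Joaquin 1/12; Nieves 1/18; Pilar 1/18; Ramiro 1/18; Teodoro 1/6; Valentina 1/12; Yago 1/12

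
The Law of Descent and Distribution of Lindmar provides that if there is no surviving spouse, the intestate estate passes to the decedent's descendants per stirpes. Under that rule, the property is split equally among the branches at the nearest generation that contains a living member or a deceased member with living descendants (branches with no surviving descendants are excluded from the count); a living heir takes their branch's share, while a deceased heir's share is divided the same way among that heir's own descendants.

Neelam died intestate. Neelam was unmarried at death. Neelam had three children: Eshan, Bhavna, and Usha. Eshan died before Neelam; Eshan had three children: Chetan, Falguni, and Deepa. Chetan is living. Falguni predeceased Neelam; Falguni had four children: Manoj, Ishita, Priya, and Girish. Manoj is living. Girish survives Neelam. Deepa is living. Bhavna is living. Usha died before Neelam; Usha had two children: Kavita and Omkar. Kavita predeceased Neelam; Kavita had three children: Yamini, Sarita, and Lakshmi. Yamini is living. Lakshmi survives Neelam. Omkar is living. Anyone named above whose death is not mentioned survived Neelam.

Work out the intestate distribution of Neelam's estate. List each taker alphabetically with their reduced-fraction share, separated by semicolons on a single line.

Bhavna 1/3; Chetan 1/9; Deepa 1/9; Girish 1/36; Ishita 1/36; Lakshmi 1/18; Manoj 1/36; Omkar 1/6; Priya 1/36; Sarita 1/18; Yamini 1/18

There is no surviving spouse, so the entire estate passes to Neelam's descendants per stirpes.
The estate is divided into 3 equal shares of 1/3 among Eshan, Bhavna, Usha.
Eshan predeceased; the 1/3 allotted to Eshan's branch passes to Eshan's issue by representation.
The 1/3 is divided into 3 equal shares of 1/9 among Chetan, Falguni, Deepa.
Chetan is living and takes 1/9.
Falguni predeceased; the 1/9 allotted to Falguni's branch passes to Falguni's issue by representation.
The 1/9 is divided into 4 equal shares of 1/36 among Manoj, Ishita, Priya, Girish.
Manoj is living and takes 1/36.
Ishita is living and takes 1/36.
Priya is living and takes 1/36.
Girish is living and takes 1/36.
Deepa is living and takes 1/9.
Bhavna is living and takes 1/3.
Usha predeceased; the 1/3 allotted to Usha's branch passes to Usha's issue by representation.
The 1/3 is divided into 2 equal shares of 1/6 among Kavita, Omkar.
Kavita predeceased; the 1/6 allotted to Kavita's branch passes to Kavita's issue by representation.
The 1/6 is divided into 3 equal shares of 1/18 among Yamini, Sarita, Lakshmi.
Yamini is living and takes 1/18.
Sarita is living and takes 1/18.
Lakshmi is living and takes 1/18.
Omkar is living and takes 1/6.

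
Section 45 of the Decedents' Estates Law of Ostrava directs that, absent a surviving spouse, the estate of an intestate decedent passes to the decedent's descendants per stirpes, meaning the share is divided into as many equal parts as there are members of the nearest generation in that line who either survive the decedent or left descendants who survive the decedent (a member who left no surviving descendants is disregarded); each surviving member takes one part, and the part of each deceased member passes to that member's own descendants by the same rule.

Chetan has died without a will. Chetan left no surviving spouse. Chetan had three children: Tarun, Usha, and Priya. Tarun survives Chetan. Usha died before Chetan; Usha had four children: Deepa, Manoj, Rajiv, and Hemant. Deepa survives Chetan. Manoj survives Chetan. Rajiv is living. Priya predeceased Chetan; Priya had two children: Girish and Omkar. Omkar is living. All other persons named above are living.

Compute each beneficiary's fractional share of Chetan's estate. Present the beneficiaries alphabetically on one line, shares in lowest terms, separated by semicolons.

Deepa 1/12; Girish 1/6; Hemant 1/12; Manoj 1/12; Omkar 1/6; Rajiv 1/12; Tarun 1/3

There is no surviving spouse, so the entire estate passes to Chetan's descendants per stirpes.
The estate is divided into 3 equal shares of 1/3 among Tarun, Usha, Priya.
Tarun is living and takes 1/3.
Usha predeceased; the 1/3 allotted to Usha's branch passes to Usha's issue by representation.
The 1/3 is divided into 4 equal shares of 1/12 among Deepa, Manoj, Rajiv, Hemant.
Deepa is living and takes 1/12.
Manoj is living and takes 1/12.
Rajiv is living and takes 1/12.
Hemant is living and takes 1/12.
Priya predeceased; the 1/3 allotted to Priya's branch passes to Priya's issue by representation.
The 1/3 is divided into 2 equal shares of 1/6 among Girish, Omkar.
Girish is living and takes 1/6.
Omkar is living and takes 1/6.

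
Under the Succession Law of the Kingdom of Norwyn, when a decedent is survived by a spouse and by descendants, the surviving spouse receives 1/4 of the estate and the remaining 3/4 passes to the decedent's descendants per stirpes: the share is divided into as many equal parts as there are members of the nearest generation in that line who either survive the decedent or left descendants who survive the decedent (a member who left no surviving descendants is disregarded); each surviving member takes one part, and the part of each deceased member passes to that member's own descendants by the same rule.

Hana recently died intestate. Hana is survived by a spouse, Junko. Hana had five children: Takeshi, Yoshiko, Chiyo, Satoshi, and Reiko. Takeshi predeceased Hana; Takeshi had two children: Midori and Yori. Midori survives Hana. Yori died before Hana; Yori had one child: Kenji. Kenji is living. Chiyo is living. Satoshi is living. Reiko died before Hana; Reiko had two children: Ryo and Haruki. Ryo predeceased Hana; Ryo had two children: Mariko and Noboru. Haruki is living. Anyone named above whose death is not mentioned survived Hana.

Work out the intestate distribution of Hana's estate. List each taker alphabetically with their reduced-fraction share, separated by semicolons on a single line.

Chiyo 3/20; Haruki 3/40; Junko 1/4; Kenji 3/40; Mariko 3/80; Midori 3/40; Noboru 3/80; Satoshi 3/20; Yoshiko 3/20

Junko, as surviving spouse, takes 1/4.
The remaining 3/4 passes to Hana's descendants per stirpes.
The 3/4 is divided into 5 equal shares of 3/20 among Takeshi, Yoshiko, Chiyo, Satoshi, Reiko.
Takeshi predeceased; the 3/20 allotted to Takeshi's branch passes to Takeshi's issue by representation.
The 3/20 is divided into 2 equal shares of 3/40 among Midori, Yori.
Midori is living and takes 3/40.
Yori predeceased; the 3/40 allotted to Yori's branch passes to Yori's issue by representation.
Kenji is the sole taker at this level and receives the full 3/40.
Yoshiko is living and takes 3/20.
Chiyo is living and takes 3/20.
Satoshi is living and takes 3/20.
Reiko predeceased; the 3/20 allotted to Reiko's branch passes to Reiko's issue by representation.
The 3/20 is divided into 2 equal shares of 3/40 among Ryo, Haruki.
Ryo predeceased; the 3/40 allotted to Ryo's branch passes to Ryo's issue by representation.
The 3/40 is divided into 2 equal shares of 3/80 among Mariko, Noboru.
Mariko is living and takes 3/80.
Noboru is living and takes 3/80.
Haruki is living and takes 3/40.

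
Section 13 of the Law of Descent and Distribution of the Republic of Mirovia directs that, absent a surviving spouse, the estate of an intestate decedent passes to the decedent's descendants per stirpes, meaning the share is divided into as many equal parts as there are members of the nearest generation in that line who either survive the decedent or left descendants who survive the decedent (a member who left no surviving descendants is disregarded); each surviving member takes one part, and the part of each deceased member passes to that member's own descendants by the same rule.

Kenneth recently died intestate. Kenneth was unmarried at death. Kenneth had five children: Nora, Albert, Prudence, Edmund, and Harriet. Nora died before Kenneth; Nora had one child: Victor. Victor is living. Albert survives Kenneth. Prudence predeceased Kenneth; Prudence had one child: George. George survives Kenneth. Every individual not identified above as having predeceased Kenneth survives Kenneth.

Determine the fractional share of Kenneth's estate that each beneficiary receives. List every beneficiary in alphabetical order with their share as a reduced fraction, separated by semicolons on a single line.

There is no surviving spouse, so the entire estate passes to Kenneth's descendants per stirpes.
The estate is divided into 5 equal shares of 1/5 among Nora, Albert, Prudence, Edmund, Harriet.
Nora predeceased; the 1/5 allotted to Nora's branch passes to Nora's issue by representation.
Victor is the sole taker at this level and receives the full 1/5.
Albert is living and takes 1/5.
Prudence predeceased; the 1/5 allotted to Prudence's branch passes to Prudence's issue by representation.
George is the sole taker at this level and receives the full 1/5.
Edmund is living and takes 1/5.
Harriet is living and takes 1/5.

Albert 1/5; Edmund 1/5; George 1/5; Harriet 1/5; Victor 1/5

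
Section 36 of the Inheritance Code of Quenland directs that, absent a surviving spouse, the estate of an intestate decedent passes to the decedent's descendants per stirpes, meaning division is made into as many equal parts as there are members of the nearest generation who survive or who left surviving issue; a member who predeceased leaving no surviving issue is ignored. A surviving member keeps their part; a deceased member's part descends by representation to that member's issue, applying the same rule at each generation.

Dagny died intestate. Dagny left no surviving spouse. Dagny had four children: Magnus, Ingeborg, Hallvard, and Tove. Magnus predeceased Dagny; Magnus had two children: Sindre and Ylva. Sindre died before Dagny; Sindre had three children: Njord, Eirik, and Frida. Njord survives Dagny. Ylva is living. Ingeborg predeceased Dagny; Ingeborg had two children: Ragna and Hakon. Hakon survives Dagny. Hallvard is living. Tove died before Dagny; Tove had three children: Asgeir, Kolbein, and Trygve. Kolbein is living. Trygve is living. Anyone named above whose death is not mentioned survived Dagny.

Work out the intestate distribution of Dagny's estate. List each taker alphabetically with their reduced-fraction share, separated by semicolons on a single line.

There is no surviving spouse, so the entire estate passes to Dagny's descendants per stirpes.
The estate is divided into 4 equal shares of 1/4 among Magnus, Ingeborg, Hallvard, Tove.
Magnus predeceased; the 1/4 allotted to Magnus's branch passes to Magnus's issue by representation.
The 1/4 is divided into 2 equal shares of 1/8 among Sindre, Ylva.
Sindre predeceased; the 1/8 allotted to Sindre's branch passes to Sindre's issue by representation.
The 1/8 is divided into 3 equal shares of 1/24 among Njord, Eirik, Frida.
Njord is living and takes 1/24.
Eirik is living and takes 1/24.
Frida is living and takes 1/24.
Ylva is living and takes 1/8.
Ingeborg predeceased; the 1/4 allotted to Ingeborg's branch passes to Ingeborg's issue by representation.
The 1/4 is divided into 2 equal shares of 1/8 among Ragna, Hakon.
Ragna is living and takes 1/8.
Hakon is living and takes 1/8.
Hallvard is living and takes 1/4.
Tove predeceased; the 1/4 allotted to Tove's branch passes to Tove's issue by representation.
The 1/4 is divided into 3 equal shares of 1/12 among Asgeir, Kolbein, Trygve.
Asgeir is living and takes 1/12.
Kolbein is living and takes 1/12.
Trygve is living and takes 1/12.

Asgeir 1/12; Eirik 1/24; Frida 1/24; Hakon 1/8; Hallvard 1/4; Kolbein 1/12; Njord 1/24; Ragna 1/8; Trygve 1/12; Ylva 1/8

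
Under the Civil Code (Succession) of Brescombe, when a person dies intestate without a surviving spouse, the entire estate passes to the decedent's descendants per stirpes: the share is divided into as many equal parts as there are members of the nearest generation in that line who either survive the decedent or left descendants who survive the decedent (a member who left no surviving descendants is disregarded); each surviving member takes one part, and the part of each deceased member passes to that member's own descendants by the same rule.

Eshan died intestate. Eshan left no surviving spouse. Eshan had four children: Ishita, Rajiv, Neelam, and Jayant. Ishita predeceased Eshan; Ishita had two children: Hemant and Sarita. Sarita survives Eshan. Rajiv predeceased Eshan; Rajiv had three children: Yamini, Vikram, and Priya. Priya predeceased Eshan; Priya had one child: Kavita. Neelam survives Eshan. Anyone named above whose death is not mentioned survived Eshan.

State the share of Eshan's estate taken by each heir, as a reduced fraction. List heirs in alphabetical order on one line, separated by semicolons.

Hemant 1/8; Jayant 1/4; Kavita 1/12; Neelam 1/4; Sarita 1/8; Vikram 1/12; Yamini 1/12

There is no surviving spouse, so the entire estate passes to Eshan's descendants per stirpes.
The estate is divided into 4 equal shares of 1/4 among Ishita, Rajiv, Neelam, Jayant.
Ishita predeceased; the 1/4 allotted to Ishita's branch passes to Ishita's issue by representation.
The 1/4 is divided into 2 equal shares of 1/8 among Hemant, Sarita.
Hemant is living and takes 1/8.
Sarita is living and takes 1/8.
Rajiv predeceased; the 1/4 allotted to Rajiv's branch passes to Rajiv's issue by representation.
The 1/4 is divided into 3 equal shares of 1/12 among Yamini, Vikram, Priya.
Yamini is living and takes 1/12.
Vikram is living and takes 1/12.
Priya predeceased; the 1/12 allotted to Priya's branch passes to Priya's issue by representation.
Kavita is the sole taker at this level and receives the full 1/12.
Neelam is living and takes 1/4.
Jayant is living and takes 1/4.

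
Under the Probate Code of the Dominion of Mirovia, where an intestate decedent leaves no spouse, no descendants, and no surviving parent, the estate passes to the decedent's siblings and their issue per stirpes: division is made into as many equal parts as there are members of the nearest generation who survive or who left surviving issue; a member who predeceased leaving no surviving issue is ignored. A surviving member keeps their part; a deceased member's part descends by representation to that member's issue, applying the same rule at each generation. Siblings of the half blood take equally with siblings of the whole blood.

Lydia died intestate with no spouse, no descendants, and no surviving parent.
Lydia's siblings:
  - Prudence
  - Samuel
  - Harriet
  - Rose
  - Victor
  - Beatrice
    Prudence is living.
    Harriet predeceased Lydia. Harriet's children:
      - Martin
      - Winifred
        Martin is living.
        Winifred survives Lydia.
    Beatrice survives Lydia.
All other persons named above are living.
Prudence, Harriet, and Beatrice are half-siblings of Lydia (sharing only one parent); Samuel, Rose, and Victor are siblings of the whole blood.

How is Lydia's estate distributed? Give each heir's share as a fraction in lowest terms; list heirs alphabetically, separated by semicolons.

No spouse, descendants, or parent survives, so the estate passes to Lydia's siblings per stirpes.
Half-blood and whole-blood siblings take equally under the stated rule.
The estate is divided into 6 equal shares of 1/6 among Prudence, Samuel, Harriet, Rose, Victor, Beatrice.
Prudence is living and takes 1/6.
Samuel is living and takes 1/6.
Harriet predeceased; the 1/6 allotted to Harriet's branch passes to Harriet's issue by representation.
The 1/6 is divided into 2 equal shares of 1/12 among Martin, Winifred.
Martin is living and takes 1/12.
Winifred is living and takes 1/12.
Rose is living and takes 1/6.
Victor is living and takes 1/6.
Beatrice is living and takes 1/6.

Beatrice 1/6; Martin 1/12; Prudence 1/6; Rose 1/6; Samuel 1/6; Victor 1/6; Winifred 1/12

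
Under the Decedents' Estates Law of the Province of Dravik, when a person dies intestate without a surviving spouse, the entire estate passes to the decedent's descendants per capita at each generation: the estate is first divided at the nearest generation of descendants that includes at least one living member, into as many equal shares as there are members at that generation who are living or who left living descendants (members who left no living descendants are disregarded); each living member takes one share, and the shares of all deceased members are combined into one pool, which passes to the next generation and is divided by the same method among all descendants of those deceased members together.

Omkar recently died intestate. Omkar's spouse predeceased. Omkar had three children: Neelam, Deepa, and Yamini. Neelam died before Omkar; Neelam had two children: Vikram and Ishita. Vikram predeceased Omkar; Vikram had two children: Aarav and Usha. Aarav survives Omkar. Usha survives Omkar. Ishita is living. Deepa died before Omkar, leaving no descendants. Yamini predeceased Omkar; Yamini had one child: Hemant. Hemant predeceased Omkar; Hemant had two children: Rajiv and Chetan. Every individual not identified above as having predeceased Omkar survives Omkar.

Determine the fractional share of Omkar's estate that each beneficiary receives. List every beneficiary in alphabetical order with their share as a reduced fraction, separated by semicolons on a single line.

There is no surviving spouse, so the entire estate passes to Omkar's descendants per capita at each generation.
No one at generation 1 (Neelam, Yamini) is living; moving to the next generation.
At generation 2 (Vikram, Ishita, Hemant) there are 3 shares of (1)/3 = 1/3 each.
Living: Ishita — each takes 1/3.
Deceased: Vikram and Hemant. Their combined 2/3 is pooled and carried to generation 3.
At generation 3 (Aarav, Usha, Rajiv, Chetan) there are 4 shares of (2/3)/4 = 1/6 each.
Living: Aarav, Usha, Rajiv, and Chetan — each takes 1/6.

Aarav 1/6; Chetan 1/6; Ishita 1/3; Rajiv 1/6; Usha 1/6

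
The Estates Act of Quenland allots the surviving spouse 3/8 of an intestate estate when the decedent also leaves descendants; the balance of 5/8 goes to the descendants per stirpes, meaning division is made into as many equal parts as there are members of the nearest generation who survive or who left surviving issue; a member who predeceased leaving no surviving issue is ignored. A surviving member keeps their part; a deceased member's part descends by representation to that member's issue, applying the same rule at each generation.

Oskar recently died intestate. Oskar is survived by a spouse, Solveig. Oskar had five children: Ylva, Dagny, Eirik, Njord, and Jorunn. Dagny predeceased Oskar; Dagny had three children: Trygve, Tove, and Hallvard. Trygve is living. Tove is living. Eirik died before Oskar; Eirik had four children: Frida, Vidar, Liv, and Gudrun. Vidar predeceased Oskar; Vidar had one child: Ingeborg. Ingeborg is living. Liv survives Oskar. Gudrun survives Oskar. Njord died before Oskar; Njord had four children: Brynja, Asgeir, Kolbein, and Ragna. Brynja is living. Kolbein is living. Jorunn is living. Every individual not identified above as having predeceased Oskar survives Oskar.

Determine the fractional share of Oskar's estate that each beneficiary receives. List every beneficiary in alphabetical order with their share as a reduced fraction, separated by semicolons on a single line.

Asgeir 1/32; Brynja 1/32; Frida 1/32; Gudrun 1/32; Hallvard 1/24; Ingeborg 1/32; Jorunn 1/8; Kolbein 1/32; Liv 1/32; Ragna 1/32; Solveig 3/8; Tove 1/24; Trygve 1/24; Ylva 1/8

Solveig, as surviving spouse, takes 3/8.
The remaining 5/8 passes to Oskar's descendants per stirpes.
The 5/8 is divided into 5 equal shares of 1/8 among Ylva, Dagny, Eirik, Njord, Jorunn.
Ylva is living and takes 1/8.
Dagny predeceased; the 1/8 allotted to Dagny's branch passes to Dagny's issue by representation.
The 1/8 is divided into 3 equal shares of 1/24 among Trygve, Tove, Hallvard.
Trygve is living and takes 1/24.
Tove is living and takes 1/24.
Hallvard is living and takes 1/24.
Eirik predeceased; the 1/8 allotted to Eirik's branch passes to Eirik's issue by representation.
The 1/8 is divided into 4 equal shares of 1/32 among Frida, Vidar, Liv, Gudrun.
Frida is living and takes 1/32.
Vidar predeceased; the 1/32 allotted to Vidar's branch passes to Vidar's issue by representation.
Ingeborg is the sole taker at this level and receives the full 1/32.
Liv is living and takes 1/32.
Gudrun is living and takes 1/32.
Njord predeceased; the 1/8 allotted to Njord's branch passes to Njord's issue by representation.
The 1/8 is divided into 4 equal shares of 1/32 among Brynja, Asgeir, Kolbein, Ragna.
Brynja is living and takes 1/32.
Asgeir is living and takes 1/32.
Kolbein is living and takes 1/32.
Ragna is living and takes 1/32.
Jorunn is living and takes 1/8.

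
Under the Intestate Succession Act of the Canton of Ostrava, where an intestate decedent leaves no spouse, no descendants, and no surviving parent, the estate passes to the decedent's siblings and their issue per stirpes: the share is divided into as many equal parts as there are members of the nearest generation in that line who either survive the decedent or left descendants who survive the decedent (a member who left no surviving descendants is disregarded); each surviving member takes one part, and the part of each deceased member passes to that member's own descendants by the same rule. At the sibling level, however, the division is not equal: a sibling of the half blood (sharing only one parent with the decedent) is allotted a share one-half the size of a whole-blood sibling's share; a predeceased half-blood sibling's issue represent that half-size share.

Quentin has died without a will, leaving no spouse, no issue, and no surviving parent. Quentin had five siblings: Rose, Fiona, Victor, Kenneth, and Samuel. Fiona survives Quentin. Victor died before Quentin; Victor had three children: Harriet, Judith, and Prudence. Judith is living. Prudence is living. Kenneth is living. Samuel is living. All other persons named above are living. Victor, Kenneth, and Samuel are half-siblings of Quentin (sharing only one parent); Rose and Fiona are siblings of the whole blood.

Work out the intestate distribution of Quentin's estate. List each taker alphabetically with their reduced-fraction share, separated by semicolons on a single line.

Fiona 2/7; Harriet 1/21; Judith 1/21; Kenneth 1/7; Prudence 1/21; Rose 2/7; Samuel 1/7

No spouse, descendants, or parent survives, so the estate passes to Quentin's siblings per stirpes.
Half-blood siblings count for one-half the weight of whole-blood siblings at the initial division.
Dividing 1 in proportion to weights (total weight 7/2): Rose (weight 1) → 2/7; Fiona (weight 1) → 2/7; Victor (weight 1/2) → 1/7; Kenneth (weight 1/2) → 1/7; Samuel (weight 1/2) → 1/7.
Rose is living and takes 2/7.
Fiona is living and takes 2/7.
Victor predeceased; the 1/7 allotted to Victor's branch passes to Victor's issue by representation.
The 1/7 is divided into 3 equal shares of 1/21 among Harriet, Judith, Prudence.
Harriet is living and takes 1/21.
Judith is living and takes 1/21.
Prudence is living and takes 1/21.
Kenneth is living and takes 1/7.
Samuel is living and takes 1/7.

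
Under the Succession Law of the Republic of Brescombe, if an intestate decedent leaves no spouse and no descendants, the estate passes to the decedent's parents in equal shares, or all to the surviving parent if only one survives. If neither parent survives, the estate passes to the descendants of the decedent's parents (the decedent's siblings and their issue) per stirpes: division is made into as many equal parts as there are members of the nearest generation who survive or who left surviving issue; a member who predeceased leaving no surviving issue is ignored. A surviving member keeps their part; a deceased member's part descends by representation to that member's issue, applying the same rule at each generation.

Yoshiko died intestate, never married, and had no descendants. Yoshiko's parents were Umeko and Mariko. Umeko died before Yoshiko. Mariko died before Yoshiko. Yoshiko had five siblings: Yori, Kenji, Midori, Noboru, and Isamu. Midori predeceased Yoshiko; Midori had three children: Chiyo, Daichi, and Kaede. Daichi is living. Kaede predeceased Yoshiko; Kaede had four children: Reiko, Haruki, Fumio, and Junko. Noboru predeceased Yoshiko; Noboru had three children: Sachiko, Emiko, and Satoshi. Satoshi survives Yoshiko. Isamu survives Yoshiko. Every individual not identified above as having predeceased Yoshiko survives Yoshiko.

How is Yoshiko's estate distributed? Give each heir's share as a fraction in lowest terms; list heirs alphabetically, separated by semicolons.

Neither parent survives and there are no descendants, so the estate passes to Yoshiko's siblings and their issue per stirpes.
The estate is divided into 5 equal shares of 1/5 among Yori, Kenji, Midori, Noboru, Isamu.
Yori is living and takes 1/5.
Kenji is living and takes 1/5.
Midori predeceased; the 1/5 allotted to Midori's branch passes to Midori's issue by representation.
The 1/5 is divided into 3 equal shares of 1/15 among Chiyo, Daichi, Kaede.
Chiyo is living and takes 1/15.
Daichi is living and takes 1/15.
Kaede predeceased; the 1/15 allotted to Kaede's branch passes to Kaede's issue by representation.
The 1/15 is divided into 4 equal shares of 1/60 among Reiko, Haruki, Fumio, Junko.
Reiko is living and takes 1/60.
Haruki is living and takes 1/60.
Fumio is living and takes 1/60.
Junko is living and takes 1/60.
Noboru predeceased; the 1/5 allotted to Noboru's branch passes to Noboru's issue by representation.
The 1/5 is divided into 3 equal shares of 1/15 among Sachiko, Emiko, Satoshi.
Sachiko is living and takes 1/15.
Emiko is living and takes 1/15.
Satoshi is living and takes 1/15.
Isamu is living and takes 1/5.

Chiyo 1/15; Daichi 1/15; Emiko 1/15; Fumio 1/60; Haruki 1/60; Isamu 1/5; Junko 1/60; Kenji 1/5; Reiko 1/60; Sachiko 1/15; Satoshi 1/15; Yori 1/5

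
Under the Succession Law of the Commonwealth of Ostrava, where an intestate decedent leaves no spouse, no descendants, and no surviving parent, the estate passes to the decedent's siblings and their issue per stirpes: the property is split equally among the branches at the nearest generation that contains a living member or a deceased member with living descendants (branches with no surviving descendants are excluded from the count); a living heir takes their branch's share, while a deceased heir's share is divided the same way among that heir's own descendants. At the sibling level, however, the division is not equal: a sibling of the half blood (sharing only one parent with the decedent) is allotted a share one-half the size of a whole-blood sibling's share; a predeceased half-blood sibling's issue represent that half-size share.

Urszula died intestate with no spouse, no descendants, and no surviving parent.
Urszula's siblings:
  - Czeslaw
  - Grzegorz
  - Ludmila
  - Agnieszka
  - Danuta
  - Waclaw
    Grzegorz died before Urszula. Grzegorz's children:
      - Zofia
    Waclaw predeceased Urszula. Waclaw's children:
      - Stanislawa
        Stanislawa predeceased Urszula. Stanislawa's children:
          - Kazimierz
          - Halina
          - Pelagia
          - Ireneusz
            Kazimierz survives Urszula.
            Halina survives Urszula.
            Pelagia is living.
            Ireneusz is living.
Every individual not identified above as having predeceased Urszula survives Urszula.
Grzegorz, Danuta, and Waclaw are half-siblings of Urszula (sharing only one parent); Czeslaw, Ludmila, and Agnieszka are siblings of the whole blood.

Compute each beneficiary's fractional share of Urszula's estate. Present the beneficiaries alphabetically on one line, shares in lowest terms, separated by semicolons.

No spouse, descendants, or parent survives, so the estate passes to Urszula's siblings per stirpes.
Half-blood siblings count for one-half the weight of whole-blood siblings at the initial division.
Dividing 1 in proportion to weights (total weight 9/2): Czeslaw (weight 1) → 2/9; Grzegorz (weight 1/2) → 1/9; Ludmila (weight 1) → 2/9; Agnieszka (weight 1) → 2/9; Danuta (weight 1/2) → 1/9; Waclaw (weight 1/2) → 1/9.
Czeslaw is living and takes 2/9.
Grzegorz predeceased; the 1/9 allotted to Grzegorz's branch passes to Grzegorz's issue by representation.
Zofia is the sole taker at this level and receives the full 1/9.
Ludmila is living and takes 2/9.
Agnieszka is living and takes 2/9.
Danuta is living and takes 1/9.
Waclaw predeceased; the 1/9 allotted to Waclaw's branch passes to Waclaw's issue by representation.
Stanislawa's line is the sole branch at this level, so the full 1/9 passes to Stanislawa's issue by representation.
The 1/9 is divided into 4 equal shares of 1/36 among Kazimierz, Halina, Pelagia, Ireneusz.
Kazimierz is living and takes 1/36.
Halina is living and takes 1/36.
Pelagia is living and takes 1/36.
Ireneusz is living and takes 1/36.

Agnieszka 2/9; Czeslaw 2/9; Danuta 1/9; Halina 1/36; Ireneusz 1/36; Kazimierz 1/36; Ludmila 2/9; Pelagia 1/36; Zofia 1/9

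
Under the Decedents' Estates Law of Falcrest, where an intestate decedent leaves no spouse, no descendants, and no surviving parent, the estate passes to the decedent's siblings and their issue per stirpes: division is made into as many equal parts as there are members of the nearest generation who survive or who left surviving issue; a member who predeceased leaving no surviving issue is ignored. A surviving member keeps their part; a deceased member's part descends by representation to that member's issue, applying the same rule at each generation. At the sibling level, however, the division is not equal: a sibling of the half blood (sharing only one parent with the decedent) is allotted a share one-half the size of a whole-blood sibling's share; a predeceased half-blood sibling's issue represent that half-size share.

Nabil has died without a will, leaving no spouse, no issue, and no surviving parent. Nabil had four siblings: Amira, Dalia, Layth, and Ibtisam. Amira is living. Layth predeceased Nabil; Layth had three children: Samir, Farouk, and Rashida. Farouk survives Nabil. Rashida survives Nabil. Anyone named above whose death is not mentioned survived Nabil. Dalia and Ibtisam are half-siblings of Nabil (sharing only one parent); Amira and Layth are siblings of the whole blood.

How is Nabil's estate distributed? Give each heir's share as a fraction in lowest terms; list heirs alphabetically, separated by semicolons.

No spouse, descendants, or parent survives, so the estate passes to Nabil's siblings per stirpes.
Half-blood siblings count for one-half the weight of whole-blood siblings at the initial division.
Dividing 1 in proportion to weights (total weight 3): Amira (weight 1) → 1/3; Dalia (weight 1/2) → 1/6; Layth (weight 1) → 1/3; Ibtisam (weight 1/2) → 1/6.
Amira is living and takes 1/3.
Dalia is living and takes 1/6.
Layth predeceased; the 1/3 allotted to Layth's branch passes to Layth's issue by representation.
The 1/3 is divided into 3 equal shares of 1/9 among Samir, Farouk, Rashida.
Samir is living and takes 1/9.
Farouk is living and takes 1/9.
Rashida is living and takes 1/9.
Ibtisam is living and takes 1/6.

Amira 1/3; Dalia 1/6; Farouk 1/9; Ibtisam 1/6; Rashida 1/9; Samir 1/9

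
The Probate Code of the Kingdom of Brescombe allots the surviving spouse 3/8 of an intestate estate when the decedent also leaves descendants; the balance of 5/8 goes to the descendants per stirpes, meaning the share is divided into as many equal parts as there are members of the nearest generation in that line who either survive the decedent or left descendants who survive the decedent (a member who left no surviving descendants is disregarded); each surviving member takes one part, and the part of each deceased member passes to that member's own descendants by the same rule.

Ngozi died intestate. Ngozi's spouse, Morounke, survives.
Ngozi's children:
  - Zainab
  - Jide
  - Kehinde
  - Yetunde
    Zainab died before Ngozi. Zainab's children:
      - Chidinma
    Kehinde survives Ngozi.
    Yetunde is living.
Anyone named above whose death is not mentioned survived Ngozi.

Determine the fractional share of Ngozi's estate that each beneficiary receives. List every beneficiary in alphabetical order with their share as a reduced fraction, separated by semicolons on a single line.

Chidinma 5/32; Jide 5/32; Kehinde 5/32; Morounke 3/8; Yetunde 5/32

Morounke, as surviving spouse, takes 3/8.
The remaining 5/8 passes to Ngozi's descendants per stirpes.
The 5/8 is divided into 4 equal shares of 5/32 among Zainab, Jide, Kehinde, Yetunde.
Zainab predeceased; the 5/32 allotted to Zainab's branch passes to Zainab's issue by representation.
Chidinma is the sole taker at this level and receives the full 5/32.
Jide is living and takes 5/32.
Kehinde is living and takes 5/32.
Yetunde is living and takes 5/32.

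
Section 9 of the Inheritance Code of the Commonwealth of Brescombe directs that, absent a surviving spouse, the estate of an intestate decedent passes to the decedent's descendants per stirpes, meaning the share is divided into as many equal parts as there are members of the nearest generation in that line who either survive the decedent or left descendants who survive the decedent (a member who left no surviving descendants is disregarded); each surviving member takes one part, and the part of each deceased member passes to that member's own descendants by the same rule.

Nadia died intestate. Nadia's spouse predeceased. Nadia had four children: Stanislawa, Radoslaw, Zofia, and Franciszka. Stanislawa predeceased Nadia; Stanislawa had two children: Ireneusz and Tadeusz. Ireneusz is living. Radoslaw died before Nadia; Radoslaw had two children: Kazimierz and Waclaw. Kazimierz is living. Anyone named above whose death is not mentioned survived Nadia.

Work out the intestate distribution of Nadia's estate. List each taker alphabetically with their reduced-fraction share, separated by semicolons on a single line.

There is no surviving spouse, so the entire estate passes to Nadia's descendants per stirpes.
The estate is divided into 4 equal shares of 1/4 among Stanislawa, Radoslaw, Zofia, Franciszka.
Stanislawa predeceased; the 1/4 allotted to Stanislawa's branch passes to Stanislawa's issue by representation.
The 1/4 is divided into 2 equal shares of 1/8 among Ireneusz, Tadeusz.
Ireneusz is living and takes 1/8.
Tadeusz is living and takes 1/8.
Radoslaw predeceased; the 1/4 allotted to Radoslaw's branch passes to Radoslaw's issue by representation.
The 1/4 is divided into 2 equal shares of 1/8 among Kazimierz, Waclaw.
Kazimierz is living and takes 1/8.
Waclaw is living and takes 1/8.
Zofia is living and takes 1/4.
Franciszka is living and takes 1/4.

Franciszka 1/4; Ireneusz 1/8; Kazimierz 1/8; Tadeusz 1/8; Waclaw 1/8; Zofia 1/4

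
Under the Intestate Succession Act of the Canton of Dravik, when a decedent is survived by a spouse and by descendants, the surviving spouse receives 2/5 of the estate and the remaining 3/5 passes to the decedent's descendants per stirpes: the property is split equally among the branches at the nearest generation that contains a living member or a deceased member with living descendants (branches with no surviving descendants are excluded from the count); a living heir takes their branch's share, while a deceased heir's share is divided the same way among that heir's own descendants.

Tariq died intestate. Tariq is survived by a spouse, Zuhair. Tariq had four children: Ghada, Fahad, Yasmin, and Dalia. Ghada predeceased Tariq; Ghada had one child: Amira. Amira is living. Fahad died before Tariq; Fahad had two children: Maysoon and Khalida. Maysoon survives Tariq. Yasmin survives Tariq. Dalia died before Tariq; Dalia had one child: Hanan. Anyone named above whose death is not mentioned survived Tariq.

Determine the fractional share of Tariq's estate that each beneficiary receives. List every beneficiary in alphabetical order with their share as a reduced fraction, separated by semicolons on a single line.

Amira 3/20; Hanan 3/20; Khalida 3/40; Maysoon 3/40; Yasmin 3/20; Zuhair 2/5

Zuhair, as surviving spouse, takes 2/5.
The remaining 3/5 passes to Tariq's descendants per stirpes.
The 3/5 is divided into 4 equal shares of 3/20 among Ghada, Fahad, Yasmin, Dalia.
Ghada predeceased; the 3/20 allotted to Ghada's branch passes to Ghada's issue by representation.
Amira is the sole taker at this level and receives the full 3/20.
Fahad predeceased; the 3/20 allotted to Fahad's branch passes to Fahad's issue by representation.
The 3/20 is divided into 2 equal shares of 3/40 among Maysoon, Khalida.
Maysoon is living and takes 3/40.
Khalida is living and takes 3/40.
Yasmin is living and takes 3/20.
Dalia predeceased; the 3/20 allotted to Dalia's branch passes to Dalia's issue by representation.
Hanan is the sole taker at this level and receives the full 3/20.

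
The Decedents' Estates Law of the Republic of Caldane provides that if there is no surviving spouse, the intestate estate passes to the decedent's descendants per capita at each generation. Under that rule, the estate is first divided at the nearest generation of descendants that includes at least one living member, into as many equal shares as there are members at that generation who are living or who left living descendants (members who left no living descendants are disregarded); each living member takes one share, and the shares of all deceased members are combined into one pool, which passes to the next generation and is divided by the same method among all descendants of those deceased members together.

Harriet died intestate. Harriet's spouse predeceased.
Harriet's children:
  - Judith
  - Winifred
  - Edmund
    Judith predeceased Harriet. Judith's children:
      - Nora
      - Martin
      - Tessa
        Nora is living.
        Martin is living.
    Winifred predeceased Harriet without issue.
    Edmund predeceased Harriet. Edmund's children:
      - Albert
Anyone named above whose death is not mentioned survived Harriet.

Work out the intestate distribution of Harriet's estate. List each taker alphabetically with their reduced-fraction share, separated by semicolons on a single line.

Albert 1/4; Martin 1/4; Nora 1/4; Tessa 1/4

There is no surviving spouse, so the entire estate passes to Harriet's descendants per capita at each generation.
No one at generation 1 (Judith, Edmund) is living; moving to the next generation.
At generation 2 (Nora, Martin, Tessa, Albert) there are 4 shares of (1)/4 = 1/4 each.
Living: Nora, Martin, Tessa, and Albert — each takes 1/4.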